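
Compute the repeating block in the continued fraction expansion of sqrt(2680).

[51; (1, 3, 3, 11, 5, 11, 3, 3, 1, 102)]

Write x_i = (sqrt(2680) + m_i)/d_i with (m_0, d_0) = (0, 1). a_0 = floor(sqrt(2680)) = 51, since 51^2 = 2601 <= 2680 < 2704 = 52^2.
Iterate m_{i+1} = d_i*a_i - m_i, d_{i+1} = (2680 - m_{i+1}^2)/d_i, a_{i+1} = floor((a_0 + m_{i+1})/d_{i+1}):
  m_1 = 1*51 - 0 = 51, d_1 = (2680 - 51^2)/1 = 79/1 = 79, a_1 = floor((51 + 51)/79) = 1.
  m_2 = 79*1 - 51 = 28, d_2 = (2680 - 28^2)/79 = 1896/79 = 24, a_2 = floor((51 + 28)/24) = 3.
  m_3 = 24*3 - 28 = 44, d_3 = (2680 - 44^2)/24 = 744/24 = 31, a_3 = floor((51 + 44)/31) = 3.
  m_4 = 31*3 - 44 = 49, d_4 = (2680 - 49^2)/31 = 279/31 = 9, a_4 = floor((51 + 49)/9) = 11.
  m_5 = 9*11 - 49 = 50, d_5 = (2680 - 50^2)/9 = 180/9 = 20, a_5 = floor((51 + 50)/20) = 5.
  m_6 = 20*5 - 50 = 50, d_6 = (2680 - 50^2)/20 = 180/20 = 9, a_6 = floor((51 + 50)/9) = 11.
  m_7 = 9*11 - 50 = 49, d_7 = (2680 - 49^2)/9 = 279/9 = 31, a_7 = floor((51 + 49)/31) = 3.
  m_8 = 31*3 - 49 = 44, d_8 = (2680 - 44^2)/31 = 744/31 = 24, a_8 = floor((51 + 44)/24) = 3.
  m_9 = 24*3 - 44 = 28, d_9 = (2680 - 28^2)/24 = 1896/24 = 79, a_9 = floor((51 + 28)/79) = 1.
  m_10 = 79*1 - 28 = 51, d_10 = (2680 - 51^2)/79 = 79/79 = 1, a_10 = floor((51 + 51)/1) = 102.
  m_11 = 1*102 - 51 = 51, d_11 = (2680 - 51^2)/1 = 79/1 = 79: (m_11, d_11) = (m_1, d_1) = (51, 79), so from here the quotients repeat a_1, ..., a_10; the period length is 10.
Hence the expansion of sqrt(2680) is a_0 = 51 followed by the repeating block 1, 3, 3, 11, 5, 11, 3, 3, 1, 102 (period 10).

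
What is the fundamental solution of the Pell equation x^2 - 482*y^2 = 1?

(x, y) = (483, 22)

First expand sqrt(482) as a continued fraction. With x_i = (sqrt(482) + m_i)/d_i and (m_0, d_0) = (0, 1): a_0 = floor(sqrt(482)) = 21, since 21^2 = 441 <= 482 < 484 = 22^2.
Iterate m_{i+1} = d_i*a_i - m_i, d_{i+1} = (482 - m_{i+1}^2)/d_i, a_{i+1} = floor((a_0 + m_{i+1})/d_{i+1}):
  m_1 = 1*21 - 0 = 21, d_1 = (482 - 21^2)/1 = 41/1 = 41, a_1 = floor((21 + 21)/41) = 1.
  m_2 = 41*1 - 21 = 20, d_2 = (482 - 20^2)/41 = 82/41 = 2, a_2 = floor((21 + 20)/2) = 20.
  m_3 = 2*20 - 20 = 20, d_3 = (482 - 20^2)/2 = 82/2 = 41, a_3 = floor((21 + 20)/41) = 1.
  m_4 = 41*1 - 20 = 21, d_4 = (482 - 21^2)/41 = 41/41 = 1, a_4 = floor((21 + 21)/1) = 42.
  m_5 = 1*42 - 21 = 21, d_5 = (482 - 21^2)/1 = 41/1 = 41: (m_5, d_5) = (m_1, d_1) = (21, 41), so from here the quotients repeat a_1, ..., a_4; the period length is 4.
So sqrt(482) = [21; (1, 20, 1, 42)] with period length k = 4.
k is even, so the fundamental solution of x^2 - 482y^2 = 1 is (p_{k-1}, q_{k-1}) = (p_3, q_3); compute convergents through index 3.
Convergents (p_i = a_i*p_{i-1} + p_{i-2}, q_i = a_i*q_{i-1} + q_{i-2} with p_{-2}=0, p_{-1}=1, q_{-2}=1, q_{-1}=0):
  i=0: a_0=21, p_0 = 21*1 + 0 = 21, q_0 = 21*0 + 1 = 1.
  i=1: a_1=1, p_1 = 1*21 + 1 = 22, q_1 = 1*1 + 0 = 1.
  i=2: a_2=20, p_2 = 20*22 + 21 = 461, q_2 = 20*1 + 1 = 21.
  i=3: a_3=1, p_3 = 1*461 + 22 = 483, q_3 = 1*21 + 1 = 22.
Check: 483^2 - 482*22^2 = 233289 - 233288 = 1, so (x, y) = (483, 22) solves the equation, and by the theorem it is the least positive solution.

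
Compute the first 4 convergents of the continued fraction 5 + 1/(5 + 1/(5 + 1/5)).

Using the convergent recurrence p_i = a_i*p_{i-1} + p_{i-2}, q_i = a_i*q_{i-1} + q_{i-2} with p_{-2}=0, p_{-1}=1, q_{-2}=1, q_{-1}=0:
  i=0: a_0=5, p_0 = 5*1 + 0 = 5, q_0 = 5*0 + 1 = 1.
  i=1: a_1=5, p_1 = 5*5 + 1 = 26, q_1 = 5*1 + 0 = 5.
  i=2: a_2=5, p_2 = 5*26 + 5 = 135, q_2 = 5*5 + 1 = 26.
  i=3: a_3=5, p_3 = 5*135 + 26 = 701, q_3 = 5*26 + 5 = 135.

5/1, 26/5, 135/26, 701/135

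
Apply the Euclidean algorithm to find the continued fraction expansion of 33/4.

[8; 4]

Run the Euclidean algorithm on 33 and 4; the successive quotients are the partial quotients a_0, a_1, ... (each step inverts the fractional part left over by the previous one):
  33 = 8*4 + 1, so a_0 = 8.
  4 = 4*1 + 0, so a_1 = 4.
The remainder reaches 0 after 2 divisions, so the expansion has 2 partial quotients, read off in order.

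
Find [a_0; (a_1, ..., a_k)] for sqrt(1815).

Write x_i = (sqrt(1815) + m_i)/d_i with (m_0, d_0) = (0, 1). a_0 = floor(sqrt(1815)) = 42, since 42^2 = 1764 <= 1815 < 1849 = 43^2.
Iterate m_{i+1} = d_i*a_i - m_i, d_{i+1} = (1815 - m_{i+1}^2)/d_i, a_{i+1} = floor((a_0 + m_{i+1})/d_{i+1}):
  m_1 = 1*42 - 0 = 42, d_1 = (1815 - 42^2)/1 = 51/1 = 51, a_1 = floor((42 + 42)/51) = 1.
  m_2 = 51*1 - 42 = 9, d_2 = (1815 - 9^2)/51 = 1734/51 = 34, a_2 = floor((42 + 9)/34) = 1.
  m_3 = 34*1 - 9 = 25, d_3 = (1815 - 25^2)/34 = 1190/34 = 35, a_3 = floor((42 + 25)/35) = 1.
  m_4 = 35*1 - 25 = 10, d_4 = (1815 - 10^2)/35 = 1715/35 = 49, a_4 = floor((42 + 10)/49) = 1.
  m_5 = 49*1 - 10 = 39, d_5 = (1815 - 39^2)/49 = 294/49 = 6, a_5 = floor((42 + 39)/6) = 13.
  m_6 = 6*13 - 39 = 39, d_6 = (1815 - 39^2)/6 = 294/6 = 49, a_6 = floor((42 + 39)/49) = 1.
  m_7 = 49*1 - 39 = 10, d_7 = (1815 - 10^2)/49 = 1715/49 = 35, a_7 = floor((42 + 10)/35) = 1.
  m_8 = 35*1 - 10 = 25, d_8 = (1815 - 25^2)/35 = 1190/35 = 34, a_8 = floor((42 + 25)/34) = 1.
  m_9 = 34*1 - 25 = 9, d_9 = (1815 - 9^2)/34 = 1734/34 = 51, a_9 = floor((42 + 9)/51) = 1.
  m_10 = 51*1 - 9 = 42, d_10 = (1815 - 42^2)/51 = 51/51 = 1, a_10 = floor((42 + 42)/1) = 84.
  m_11 = 1*84 - 42 = 42, d_11 = (1815 - 42^2)/1 = 51/1 = 51: (m_11, d_11) = (m_1, d_1) = (42, 51), so from here the quotients repeat a_1, ..., a_10; the period length is 10.
Hence the expansion of sqrt(1815) is a_0 = 42 followed by the repeating block 1, 1, 1, 1, 13, 1, 1, 1, 1, 84 (period 10).

[42; (1, 1, 1, 1, 13, 1, 1, 1, 1, 84)]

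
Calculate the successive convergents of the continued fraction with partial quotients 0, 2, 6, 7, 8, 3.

Using the convergent recurrence p_i = a_i*p_{i-1} + p_{i-2}, q_i = a_i*q_{i-1} + q_{i-2} with p_{-2}=0, p_{-1}=1, q_{-2}=1, q_{-1}=0:
  i=0: a_0=0, p_0 = 0*1 + 0 = 0, q_0 = 0*0 + 1 = 1.
  i=1: a_1=2, p_1 = 2*0 + 1 = 1, q_1 = 2*1 + 0 = 2.
  i=2: a_2=6, p_2 = 6*1 + 0 = 6, q_2 = 6*2 + 1 = 13.
  i=3: a_3=7, p_3 = 7*6 + 1 = 43, q_3 = 7*13 + 2 = 93.
  i=4: a_4=8, p_4 = 8*43 + 6 = 350, q_4 = 8*93 + 13 = 757.
  i=5: a_5=3, p_5 = 3*350 + 43 = 1093, q_5 = 3*757 + 93 = 2364.

0/1, 1/2, 6/13, 43/93, 350/757, 1093/2364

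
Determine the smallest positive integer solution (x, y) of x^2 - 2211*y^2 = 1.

(x, y) = (2210, 47)

First expand sqrt(2211) as a continued fraction. With x_i = (sqrt(2211) + m_i)/d_i and (m_0, d_0) = (0, 1): a_0 = floor(sqrt(2211)) = 47, since 47^2 = 2209 <= 2211 < 2304 = 48^2.
Iterate m_{i+1} = d_i*a_i - m_i, d_{i+1} = (2211 - m_{i+1}^2)/d_i, a_{i+1} = floor((a_0 + m_{i+1})/d_{i+1}):
  m_1 = 1*47 - 0 = 47, d_1 = (2211 - 47^2)/1 = 2/1 = 2, a_1 = floor((47 + 47)/2) = 47.
  m_2 = 2*47 - 47 = 47, d_2 = (2211 - 47^2)/2 = 2/2 = 1, a_2 = floor((47 + 47)/1) = 94.
  m_3 = 1*94 - 47 = 47, d_3 = (2211 - 47^2)/1 = 2/1 = 2: (m_3, d_3) = (m_1, d_1) = (47, 2), so from here the quotients repeat a_1, a_2; the period length is 2.
So sqrt(2211) = [47; (47, 94)] with period length k = 2.
k is even, so the fundamental solution of x^2 - 2211y^2 = 1 is (p_{k-1}, q_{k-1}) = (p_1, q_1); compute convergents through index 1.
Convergents (p_i = a_i*p_{i-1} + p_{i-2}, q_i = a_i*q_{i-1} + q_{i-2} with p_{-2}=0, p_{-1}=1, q_{-2}=1, q_{-1}=0):
  i=0: a_0=47, p_0 = 47*1 + 0 = 47, q_0 = 47*0 + 1 = 1.
  i=1: a_1=47, p_1 = 47*47 + 1 = 2210, q_1 = 47*1 + 0 = 47.
Check: 2210^2 - 2211*47^2 = 4884100 - 4884099 = 1, so (x, y) = (2210, 47) solves the equation, and by the theorem it is the least positive solution.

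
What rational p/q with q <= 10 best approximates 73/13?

Expand x = 73/13 as a continued fraction with the Euclidean algorithm:
  73 = 5*13 + 8, so a_0 = 5.
  13 = 1*8 + 5, so a_1 = 1.
  8 = 1*5 + 3, so a_2 = 1.
  5 = 1*3 + 2, so a_3 = 1.
  3 = 1*2 + 1, so a_4 = 1.
  2 = 2*1 + 0, so a_5 = 2.
so x = [5; 1, 1, 1, 1, 2].
Convergents (p_i = a_i*p_{i-1} + p_{i-2}, q_i = a_i*q_{i-1} + q_{i-2} with p_{-2}=0, p_{-1}=1, q_{-2}=1, q_{-1}=0), until the denominator exceeds 10:
  i=0: a_0=5, p_0 = 5*1 + 0 = 5, q_0 = 5*0 + 1 = 1.
  i=1: a_1=1, p_1 = 1*5 + 1 = 6, q_1 = 1*1 + 0 = 1.
  i=2: a_2=1, p_2 = 1*6 + 5 = 11, q_2 = 1*1 + 1 = 2.
  i=3: a_3=1, p_3 = 1*11 + 6 = 17, q_3 = 1*2 + 1 = 3.
  i=4: a_4=1, p_4 = 1*17 + 11 = 28, q_4 = 1*3 + 2 = 5.
  i=5: a_5=2, p_5 = 2*28 + 17 = 73, q_5 = 2*5 + 3 = 13.
q_5 = 13 > 10, so the last convergent with denominator <= 10 is p_4/q_4 = 28/5.
The closest fraction with denominator <= 10 is either p_4/q_4 or the intermediate fraction (k*p_4 + p_3)/(k*q_4 + q_3) with the largest k >= 1 whose denominator stays <= 10; these approach x as k grows, and every other convergent or intermediate fraction in range is farther away.
Largest k: floor((10 - q_3)/q_4) = floor((10 - 3)/5) = 1.
That gives (1*28 + 17)/(1*5 + 3) = 45/8.
Compare the errors: |x - 28/5| = |73*5 - 28*13|/(13*5) = 1/65, and |x - 45/8| = |73*8 - 45*13|/(13*8) = 1/104.
Cross-multiplying, 1*65 = 65 < 104 = 1*104, so 1/104 is smaller: the intermediate fraction 45/8 is closer to x than 28/5.

45/8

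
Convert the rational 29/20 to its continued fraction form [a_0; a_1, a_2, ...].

Run the Euclidean algorithm on 29 and 20; the successive quotients are the partial quotients a_0, a_1, ... (each step inverts the fractional part left over by the previous one):
  29 = 1*20 + 9, so a_0 = 1.
  20 = 2*9 + 2, so a_1 = 2.
  9 = 4*2 + 1, so a_2 = 4.
  2 = 2*1 + 0, so a_3 = 2.
The remainder reaches 0 after 4 divisions, so the expansion has 4 partial quotients, read off in order.

[1; 2, 4, 2]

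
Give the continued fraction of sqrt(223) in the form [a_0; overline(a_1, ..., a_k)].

[14; overline(1, 13, 1, 28)]

Write x_i = (sqrt(223) + m_i)/d_i with (m_0, d_0) = (0, 1). a_0 = floor(sqrt(223)) = 14, since 14^2 = 196 <= 223 < 225 = 15^2.
Iterate m_{i+1} = d_i*a_i - m_i, d_{i+1} = (223 - m_{i+1}^2)/d_i, a_{i+1} = floor((a_0 + m_{i+1})/d_{i+1}):
  m_1 = 1*14 - 0 = 14, d_1 = (223 - 14^2)/1 = 27/1 = 27, a_1 = floor((14 + 14)/27) = 1.
  m_2 = 27*1 - 14 = 13, d_2 = (223 - 13^2)/27 = 54/27 = 2, a_2 = floor((14 + 13)/2) = 13.
  m_3 = 2*13 - 13 = 13, d_3 = (223 - 13^2)/2 = 54/2 = 27, a_3 = floor((14 + 13)/27) = 1.
  m_4 = 27*1 - 13 = 14, d_4 = (223 - 14^2)/27 = 27/27 = 1, a_4 = floor((14 + 14)/1) = 28.
  m_5 = 1*28 - 14 = 14, d_5 = (223 - 14^2)/1 = 27/1 = 27: (m_5, d_5) = (m_1, d_1) = (14, 27), so from here the quotients repeat a_1, ..., a_4; the period length is 4.
Hence the expansion of sqrt(223) is a_0 = 14 followed by the repeating block 1, 13, 1, 28 (period 4).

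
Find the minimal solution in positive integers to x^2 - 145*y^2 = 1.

First expand sqrt(145) as a continued fraction. With x_i = (sqrt(145) + m_i)/d_i and (m_0, d_0) = (0, 1): a_0 = floor(sqrt(145)) = 12, since 12^2 = 144 <= 145 < 169 = 13^2.
Iterate m_{i+1} = d_i*a_i - m_i, d_{i+1} = (145 - m_{i+1}^2)/d_i, a_{i+1} = floor((a_0 + m_{i+1})/d_{i+1}):
  m_1 = 1*12 - 0 = 12, d_1 = (145 - 12^2)/1 = 1/1 = 1, a_1 = floor((12 + 12)/1) = 24.
  m_2 = 1*24 - 12 = 12, d_2 = (145 - 12^2)/1 = 1/1 = 1: (m_2, d_2) = (m_1, d_1) = (12, 1), so from here the quotient a_1 repeats; the period length is 1.
So sqrt(145) = [12; (24)] with period length k = 1.
k is odd, so (p_{k-1}, q_{k-1}) only solves x^2 - 145y^2 = -1 and the fundamental solution of x^2 - 145y^2 = 1 is (p_{2k-1}, q_{2k-1}) = (p_1, q_1); compute convergents through index 1, running through the period twice.
Convergents (p_i = a_i*p_{i-1} + p_{i-2}, q_i = a_i*q_{i-1} + q_{i-2} with p_{-2}=0, p_{-1}=1, q_{-2}=1, q_{-1}=0):
  i=0: a_0=12, p_0 = 12*1 + 0 = 12, q_0 = 12*0 + 1 = 1.
  i=1: a_1=24, p_1 = 24*12 + 1 = 289, q_1 = 24*1 + 0 = 24.
Indeed p_0^2 - 145*q_0^2 = 144 - 145 = -1, not +1.
Check: 289^2 - 145*24^2 = 83521 - 83520 = 1, so (x, y) = (289, 24) solves the equation, and by the theorem it is the least positive solution.

(x, y) = (289, 24)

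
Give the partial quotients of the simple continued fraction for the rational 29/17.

Run the Euclidean algorithm on 29 and 17; the successive quotients are the partial quotients a_0, a_1, ... (each step inverts the fractional part left over by the previous one):
  29 = 1*17 + 12, so a_0 = 1.
  17 = 1*12 + 5, so a_1 = 1.
  12 = 2*5 + 2, so a_2 = 2.
  5 = 2*2 + 1, so a_3 = 2.
  2 = 2*1 + 0, so a_4 = 2.
The remainder reaches 0 after 5 divisions, so the expansion has 5 partial quotients, read off in order.

[1; 1, 2, 2, 2]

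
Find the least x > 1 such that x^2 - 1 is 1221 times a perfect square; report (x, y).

(x, y) = (21385, 612)

First expand sqrt(1221) as a continued fraction. With x_i = (sqrt(1221) + m_i)/d_i and (m_0, d_0) = (0, 1): a_0 = floor(sqrt(1221)) = 34, since 34^2 = 1156 <= 1221 < 1225 = 35^2.
Iterate m_{i+1} = d_i*a_i - m_i, d_{i+1} = (1221 - m_{i+1}^2)/d_i, a_{i+1} = floor((a_0 + m_{i+1})/d_{i+1}):
  m_1 = 1*34 - 0 = 34, d_1 = (1221 - 34^2)/1 = 65/1 = 65, a_1 = floor((34 + 34)/65) = 1.
  m_2 = 65*1 - 34 = 31, d_2 = (1221 - 31^2)/65 = 260/65 = 4, a_2 = floor((34 + 31)/4) = 16.
  m_3 = 4*16 - 31 = 33, d_3 = (1221 - 33^2)/4 = 132/4 = 33, a_3 = floor((34 + 33)/33) = 2.
  m_4 = 33*2 - 33 = 33, d_4 = (1221 - 33^2)/33 = 132/33 = 4, a_4 = floor((34 + 33)/4) = 16.
  m_5 = 4*16 - 33 = 31, d_5 = (1221 - 31^2)/4 = 260/4 = 65, a_5 = floor((34 + 31)/65) = 1.
  m_6 = 65*1 - 31 = 34, d_6 = (1221 - 34^2)/65 = 65/65 = 1, a_6 = floor((34 + 34)/1) = 68.
  m_7 = 1*68 - 34 = 34, d_7 = (1221 - 34^2)/1 = 65/1 = 65: (m_7, d_7) = (m_1, d_1) = (34, 65), so from here the quotients repeat a_1, ..., a_6; the period length is 6.
So sqrt(1221) = [34; (1, 16, 2, 16, 1, 68)] with period length k = 6.
k is even, so the fundamental solution of x^2 - 1221y^2 = 1 is (p_{k-1}, q_{k-1}) = (p_5, q_5); compute convergents through index 5.
Convergents (p_i = a_i*p_{i-1} + p_{i-2}, q_i = a_i*q_{i-1} + q_{i-2} with p_{-2}=0, p_{-1}=1, q_{-2}=1, q_{-1}=0):
  i=0: a_0=34, p_0 = 34*1 + 0 = 34, q_0 = 34*0 + 1 = 1.
  i=1: a_1=1, p_1 = 1*34 + 1 = 35, q_1 = 1*1 + 0 = 1.
  i=2: a_2=16, p_2 = 16*35 + 34 = 594, q_2 = 16*1 + 1 = 17.
  i=3: a_3=2, p_3 = 2*594 + 35 = 1223, q_3 = 2*17 + 1 = 35.
  i=4: a_4=16, p_4 = 16*1223 + 594 = 20162, q_4 = 16*35 + 17 = 577.
  i=5: a_5=1, p_5 = 1*20162 + 1223 = 21385, q_5 = 1*577 + 35 = 612.
Check: 21385^2 - 1221*612^2 = 457318225 - 457318224 = 1, so (x, y) = (21385, 612) solves the equation, and by the theorem it is the least positive solution.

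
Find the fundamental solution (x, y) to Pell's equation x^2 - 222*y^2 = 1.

(x, y) = (149, 10)

First expand sqrt(222) as a continued fraction. With x_i = (sqrt(222) + m_i)/d_i and (m_0, d_0) = (0, 1): a_0 = floor(sqrt(222)) = 14, since 14^2 = 196 <= 222 < 225 = 15^2.
Iterate m_{i+1} = d_i*a_i - m_i, d_{i+1} = (222 - m_{i+1}^2)/d_i, a_{i+1} = floor((a_0 + m_{i+1})/d_{i+1}):
  m_1 = 1*14 - 0 = 14, d_1 = (222 - 14^2)/1 = 26/1 = 26, a_1 = floor((14 + 14)/26) = 1.
  m_2 = 26*1 - 14 = 12, d_2 = (222 - 12^2)/26 = 78/26 = 3, a_2 = floor((14 + 12)/3) = 8.
  m_3 = 3*8 - 12 = 12, d_3 = (222 - 12^2)/3 = 78/3 = 26, a_3 = floor((14 + 12)/26) = 1.
  m_4 = 26*1 - 12 = 14, d_4 = (222 - 14^2)/26 = 26/26 = 1, a_4 = floor((14 + 14)/1) = 28.
  m_5 = 1*28 - 14 = 14, d_5 = (222 - 14^2)/1 = 26/1 = 26: (m_5, d_5) = (m_1, d_1) = (14, 26), so from here the quotients repeat a_1, ..., a_4; the period length is 4.
So sqrt(222) = [14; (1, 8, 1, 28)] with period length k = 4.
k is even, so the fundamental solution of x^2 - 222y^2 = 1 is (p_{k-1}, q_{k-1}) = (p_3, q_3); compute convergents through index 3.
Convergents (p_i = a_i*p_{i-1} + p_{i-2}, q_i = a_i*q_{i-1} + q_{i-2} with p_{-2}=0, p_{-1}=1, q_{-2}=1, q_{-1}=0):
  i=0: a_0=14, p_0 = 14*1 + 0 = 14, q_0 = 14*0 + 1 = 1.
  i=1: a_1=1, p_1 = 1*14 + 1 = 15, q_1 = 1*1 + 0 = 1.
  i=2: a_2=8, p_2 = 8*15 + 14 = 134, q_2 = 8*1 + 1 = 9.
  i=3: a_3=1, p_3 = 1*134 + 15 = 149, q_3 = 1*9 + 1 = 10.
Check: 149^2 - 222*10^2 = 22201 - 22200 = 1, so (x, y) = (149, 10) solves the equation, and by the theorem it is the least positive solution.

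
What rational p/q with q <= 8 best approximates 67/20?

Expand x = 67/20 as a continued fraction with the Euclidean algorithm:
  67 = 3*20 + 7, so a_0 = 3.
  20 = 2*7 + 6, so a_1 = 2.
  7 = 1*6 + 1, so a_2 = 1.
  6 = 6*1 + 0, so a_3 = 6.
so x = [3; 2, 1, 6].
Convergents (p_i = a_i*p_{i-1} + p_{i-2}, q_i = a_i*q_{i-1} + q_{i-2} with p_{-2}=0, p_{-1}=1, q_{-2}=1, q_{-1}=0), until the denominator exceeds 8:
  i=0: a_0=3, p_0 = 3*1 + 0 = 3, q_0 = 3*0 + 1 = 1.
  i=1: a_1=2, p_1 = 2*3 + 1 = 7, q_1 = 2*1 + 0 = 2.
  i=2: a_2=1, p_2 = 1*7 + 3 = 10, q_2 = 1*2 + 1 = 3.
  i=3: a_3=6, p_3 = 6*10 + 7 = 67, q_3 = 6*3 + 2 = 20.
q_3 = 20 > 8, so the last convergent with denominator <= 8 is p_2/q_2 = 10/3.
The closest fraction with denominator <= 8 is either p_2/q_2 or the intermediate fraction (k*p_2 + p_1)/(k*q_2 + q_1) with the largest k >= 1 whose denominator stays <= 8; these approach x as k grows, and every other convergent or intermediate fraction in range is farther away.
Largest k: floor((8 - q_1)/q_2) = floor((8 - 2)/3) = 2.
That gives (2*10 + 7)/(2*3 + 2) = 27/8.
Compare the errors: |x - 10/3| = |67*3 - 10*20|/(20*3) = 1/60, and |x - 27/8| = |67*8 - 27*20|/(20*8) = 4/160.
Cross-multiplying, 1*160 = 160 < 240 = 4*60, so 1/60 is smaller: the convergent 10/3 is closer to x than 27/8.

10/3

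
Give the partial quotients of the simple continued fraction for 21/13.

Run the Euclidean algorithm on 21 and 13; the successive quotients are the partial quotients a_0, a_1, ... (each step inverts the fractional part left over by the previous one):
  21 = 1*13 + 8, so a_0 = 1.
  13 = 1*8 + 5, so a_1 = 1.
  8 = 1*5 + 3, so a_2 = 1.
  5 = 1*3 + 2, so a_3 = 1.
  3 = 1*2 + 1, so a_4 = 1.
  2 = 2*1 + 0, so a_5 = 2.
The remainder reaches 0 after 6 divisions, so the expansion has 6 partial quotients, read off in order.

[1; 1, 1, 1, 1, 2]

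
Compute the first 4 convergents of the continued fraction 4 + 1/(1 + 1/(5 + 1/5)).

Using the convergent recurrence p_i = a_i*p_{i-1} + p_{i-2}, q_i = a_i*q_{i-1} + q_{i-2} with p_{-2}=0, p_{-1}=1, q_{-2}=1, q_{-1}=0:
  i=0: a_0=4, p_0 = 4*1 + 0 = 4, q_0 = 4*0 + 1 = 1.
  i=1: a_1=1, p_1 = 1*4 + 1 = 5, q_1 = 1*1 + 0 = 1.
  i=2: a_2=5, p_2 = 5*5 + 4 = 29, q_2 = 5*1 + 1 = 6.
  i=3: a_3=5, p_3 = 5*29 + 5 = 150, q_3 = 5*6 + 1 = 31.

4/1, 5/1, 29/6, 150/31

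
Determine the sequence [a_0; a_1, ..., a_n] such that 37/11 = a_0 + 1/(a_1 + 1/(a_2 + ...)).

Run the Euclidean algorithm on 37 and 11; the successive quotients are the partial quotients a_0, a_1, ... (each step inverts the fractional part left over by the previous one):
  37 = 3*11 + 4, so a_0 = 3.
  11 = 2*4 + 3, so a_1 = 2.
  4 = 1*3 + 1, so a_2 = 1.
  3 = 3*1 + 0, so a_3 = 3.
The remainder reaches 0 after 4 divisions, so the expansion has 4 partial quotients, read off in order.

[3; 2, 1, 3]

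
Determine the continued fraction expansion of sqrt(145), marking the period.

[12; (24)]

Write x_i = (sqrt(145) + m_i)/d_i with (m_0, d_0) = (0, 1). a_0 = floor(sqrt(145)) = 12, since 12^2 = 144 <= 145 < 169 = 13^2.
Iterate m_{i+1} = d_i*a_i - m_i, d_{i+1} = (145 - m_{i+1}^2)/d_i, a_{i+1} = floor((a_0 + m_{i+1})/d_{i+1}):
  m_1 = 1*12 - 0 = 12, d_1 = (145 - 12^2)/1 = 1/1 = 1, a_1 = floor((12 + 12)/1) = 24.
  m_2 = 1*24 - 12 = 12, d_2 = (145 - 12^2)/1 = 1/1 = 1: (m_2, d_2) = (m_1, d_1) = (12, 1), so from here the quotient a_1 repeats; the period length is 1.
Hence the expansion of sqrt(145) is a_0 = 12 followed by the repeating block 24 (period 1).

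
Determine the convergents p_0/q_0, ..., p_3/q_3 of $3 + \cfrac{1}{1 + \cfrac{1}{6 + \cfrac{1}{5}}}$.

3/1, 4/1, 27/7, 139/36

Using the convergent recurrence p_i = a_i*p_{i-1} + p_{i-2}, q_i = a_i*q_{i-1} + q_{i-2} with p_{-2}=0, p_{-1}=1, q_{-2}=1, q_{-1}=0:
  i=0: a_0=3, p_0 = 3*1 + 0 = 3, q_0 = 3*0 + 1 = 1.
  i=1: a_1=1, p_1 = 1*3 + 1 = 4, q_1 = 1*1 + 0 = 1.
  i=2: a_2=6, p_2 = 6*4 + 3 = 27, q_2 = 6*1 + 1 = 7.
  i=3: a_3=5, p_3 = 5*27 + 4 = 139, q_3 = 5*7 + 1 = 36.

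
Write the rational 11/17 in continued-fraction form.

Run the Euclidean algorithm on 11 and 17; the successive quotients are the partial quotients a_0, a_1, ... (each step inverts the fractional part left over by the previous one):
  11 = 0*17 + 11, so a_0 = 0.
  17 = 1*11 + 6, so a_1 = 1.
  11 = 1*6 + 5, so a_2 = 1.
  6 = 1*5 + 1, so a_3 = 1.
  5 = 5*1 + 0, so a_4 = 5.
The remainder reaches 0 after 5 divisions, so the expansion has 5 partial quotients, read off in order.

[0; 1, 1, 1, 5]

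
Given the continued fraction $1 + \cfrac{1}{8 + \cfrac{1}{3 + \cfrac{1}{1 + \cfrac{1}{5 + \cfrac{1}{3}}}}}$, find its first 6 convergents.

1/1, 9/8, 28/25, 37/33, 213/190, 676/603

Using the convergent recurrence p_i = a_i*p_{i-1} + p_{i-2}, q_i = a_i*q_{i-1} + q_{i-2} with p_{-2}=0, p_{-1}=1, q_{-2}=1, q_{-1}=0:
  i=0: a_0=1, p_0 = 1*1 + 0 = 1, q_0 = 1*0 + 1 = 1.
  i=1: a_1=8, p_1 = 8*1 + 1 = 9, q_1 = 8*1 + 0 = 8.
  i=2: a_2=3, p_2 = 3*9 + 1 = 28, q_2 = 3*8 + 1 = 25.
  i=3: a_3=1, p_3 = 1*28 + 9 = 37, q_3 = 1*25 + 8 = 33.
  i=4: a_4=5, p_4 = 5*37 + 28 = 213, q_4 = 5*33 + 25 = 190.
  i=5: a_5=3, p_5 = 3*213 + 37 = 676, q_5 = 3*190 + 33 = 603.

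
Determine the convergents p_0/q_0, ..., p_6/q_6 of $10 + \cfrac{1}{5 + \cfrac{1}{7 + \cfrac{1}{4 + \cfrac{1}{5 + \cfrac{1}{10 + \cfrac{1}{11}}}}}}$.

Using the convergent recurrence p_i = a_i*p_{i-1} + p_{i-2}, q_i = a_i*q_{i-1} + q_{i-2} with p_{-2}=0, p_{-1}=1, q_{-2}=1, q_{-1}=0:
  i=0: a_0=10, p_0 = 10*1 + 0 = 10, q_0 = 10*0 + 1 = 1.
  i=1: a_1=5, p_1 = 5*10 + 1 = 51, q_1 = 5*1 + 0 = 5.
  i=2: a_2=7, p_2 = 7*51 + 10 = 367, q_2 = 7*5 + 1 = 36.
  i=3: a_3=4, p_3 = 4*367 + 51 = 1519, q_3 = 4*36 + 5 = 149.
  i=4: a_4=5, p_4 = 5*1519 + 367 = 7962, q_4 = 5*149 + 36 = 781.
  i=5: a_5=10, p_5 = 10*7962 + 1519 = 81139, q_5 = 10*781 + 149 = 7959.
  i=6: a_6=11, p_6 = 11*81139 + 7962 = 900491, q_6 = 11*7959 + 781 = 88330.

10/1, 51/5, 367/36, 1519/149, 7962/781, 81139/7959, 900491/88330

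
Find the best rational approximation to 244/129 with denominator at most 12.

Expand x = 244/129 as a continued fraction with the Euclidean algorithm:
  244 = 1*129 + 115, so a_0 = 1.
  129 = 1*115 + 14, so a_1 = 1.
  115 = 8*14 + 3, so a_2 = 8.
  14 = 4*3 + 2, so a_3 = 4.
  3 = 1*2 + 1, so a_4 = 1.
  2 = 2*1 + 0, so a_5 = 2.
so x = [1; 1, 8, 4, 1, 2].
Convergents (p_i = a_i*p_{i-1} + p_{i-2}, q_i = a_i*q_{i-1} + q_{i-2} with p_{-2}=0, p_{-1}=1, q_{-2}=1, q_{-1}=0), until the denominator exceeds 12:
  i=0: a_0=1, p_0 = 1*1 + 0 = 1, q_0 = 1*0 + 1 = 1.
  i=1: a_1=1, p_1 = 1*1 + 1 = 2, q_1 = 1*1 + 0 = 1.
  i=2: a_2=8, p_2 = 8*2 + 1 = 17, q_2 = 8*1 + 1 = 9.
  i=3: a_3=4, p_3 = 4*17 + 2 = 70, q_3 = 4*9 + 1 = 37.
q_3 = 37 > 12, so the last convergent with denominator <= 12 is p_2/q_2 = 17/9.
The closest fraction with denominator <= 12 is either p_2/q_2 or the intermediate fraction (k*p_2 + p_1)/(k*q_2 + q_1) with the largest k >= 1 whose denominator stays <= 12; these approach x as k grows, and every other convergent or intermediate fraction in range is farther away.
Largest k: floor((12 - q_1)/q_2) = floor((12 - 1)/9) = 1.
That gives (1*17 + 2)/(1*9 + 1) = 19/10.
Compare the errors: |x - 17/9| = |244*9 - 17*129|/(129*9) = 3/1161, and |x - 19/10| = |244*10 - 19*129|/(129*10) = 11/1290.
Cross-multiplying, 3*1290 = 3870 < 12771 = 11*1161, so 3/1161 is smaller: the convergent 17/9 is closer to x than 19/10.

17/9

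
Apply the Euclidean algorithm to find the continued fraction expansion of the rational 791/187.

Run the Euclidean algorithm on 791 and 187; the successive quotients are the partial quotients a_0, a_1, ... (each step inverts the fractional part left over by the previous one):
  791 = 4*187 + 43, so a_0 = 4.
  187 = 4*43 + 15, so a_1 = 4.
  43 = 2*15 + 13, so a_2 = 2.
  15 = 1*13 + 2, so a_3 = 1.
  13 = 6*2 + 1, so a_4 = 6.
  2 = 2*1 + 0, so a_5 = 2.
The remainder reaches 0 after 6 divisions, so the expansion has 6 partial quotients, read off in order.

[4; 4, 2, 1, 6, 2]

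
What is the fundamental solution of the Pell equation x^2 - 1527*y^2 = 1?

(x, y) = (508, 13)

First expand sqrt(1527) as a continued fraction. With x_i = (sqrt(1527) + m_i)/d_i and (m_0, d_0) = (0, 1): a_0 = floor(sqrt(1527)) = 39, since 39^2 = 1521 <= 1527 < 1600 = 40^2.
Iterate m_{i+1} = d_i*a_i - m_i, d_{i+1} = (1527 - m_{i+1}^2)/d_i, a_{i+1} = floor((a_0 + m_{i+1})/d_{i+1}):
  m_1 = 1*39 - 0 = 39, d_1 = (1527 - 39^2)/1 = 6/1 = 6, a_1 = floor((39 + 39)/6) = 13.
  m_2 = 6*13 - 39 = 39, d_2 = (1527 - 39^2)/6 = 6/6 = 1, a_2 = floor((39 + 39)/1) = 78.
  m_3 = 1*78 - 39 = 39, d_3 = (1527 - 39^2)/1 = 6/1 = 6: (m_3, d_3) = (m_1, d_1) = (39, 6), so from here the quotients repeat a_1, a_2; the period length is 2.
So sqrt(1527) = [39; (13, 78)] with period length k = 2.
k is even, so the fundamental solution of x^2 - 1527y^2 = 1 is (p_{k-1}, q_{k-1}) = (p_1, q_1); compute convergents through index 1.
Convergents (p_i = a_i*p_{i-1} + p_{i-2}, q_i = a_i*q_{i-1} + q_{i-2} with p_{-2}=0, p_{-1}=1, q_{-2}=1, q_{-1}=0):
  i=0: a_0=39, p_0 = 39*1 + 0 = 39, q_0 = 39*0 + 1 = 1.
  i=1: a_1=13, p_1 = 13*39 + 1 = 508, q_1 = 13*1 + 0 = 13.
Check: 508^2 - 1527*13^2 = 258064 - 258063 = 1, so (x, y) = (508, 13) solves the equation, and by the theorem it is the least positive solution.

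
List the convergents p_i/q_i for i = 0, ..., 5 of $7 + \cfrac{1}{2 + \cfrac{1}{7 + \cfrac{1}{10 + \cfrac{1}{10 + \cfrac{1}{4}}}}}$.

Using the convergent recurrence p_i = a_i*p_{i-1} + p_{i-2}, q_i = a_i*q_{i-1} + q_{i-2} with p_{-2}=0, p_{-1}=1, q_{-2}=1, q_{-1}=0:
  i=0: a_0=7, p_0 = 7*1 + 0 = 7, q_0 = 7*0 + 1 = 1.
  i=1: a_1=2, p_1 = 2*7 + 1 = 15, q_1 = 2*1 + 0 = 2.
  i=2: a_2=7, p_2 = 7*15 + 7 = 112, q_2 = 7*2 + 1 = 15.
  i=3: a_3=10, p_3 = 10*112 + 15 = 1135, q_3 = 10*15 + 2 = 152.
  i=4: a_4=10, p_4 = 10*1135 + 112 = 11462, q_4 = 10*152 + 15 = 1535.
  i=5: a_5=4, p_5 = 4*11462 + 1135 = 46983, q_5 = 4*1535 + 152 = 6292.

7/1, 15/2, 112/15, 1135/152, 11462/1535, 46983/6292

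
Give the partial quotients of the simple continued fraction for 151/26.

[5; 1, 4, 5]

Run the Euclidean algorithm on 151 and 26; the successive quotients are the partial quotients a_0, a_1, ... (each step inverts the fractional part left over by the previous one):
  151 = 5*26 + 21, so a_0 = 5.
  26 = 1*21 + 5, so a_1 = 1.
  21 = 4*5 + 1, so a_2 = 4.
  5 = 5*1 + 0, so a_3 = 5.
The remainder reaches 0 after 4 divisions, so the expansion has 4 partial quotients, read off in order.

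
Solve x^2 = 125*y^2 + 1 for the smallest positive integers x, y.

First expand sqrt(125) as a continued fraction. With x_i = (sqrt(125) + m_i)/d_i and (m_0, d_0) = (0, 1): a_0 = floor(sqrt(125)) = 11, since 11^2 = 121 <= 125 < 144 = 12^2.
Iterate m_{i+1} = d_i*a_i - m_i, d_{i+1} = (125 - m_{i+1}^2)/d_i, a_{i+1} = floor((a_0 + m_{i+1})/d_{i+1}):
  m_1 = 1*11 - 0 = 11, d_1 = (125 - 11^2)/1 = 4/1 = 4, a_1 = floor((11 + 11)/4) = 5.
  m_2 = 4*5 - 11 = 9, d_2 = (125 - 9^2)/4 = 44/4 = 11, a_2 = floor((11 + 9)/11) = 1.
  m_3 = 11*1 - 9 = 2, d_3 = (125 - 2^2)/11 = 121/11 = 11, a_3 = floor((11 + 2)/11) = 1.
  m_4 = 11*1 - 2 = 9, d_4 = (125 - 9^2)/11 = 44/11 = 4, a_4 = floor((11 + 9)/4) = 5.
  m_5 = 4*5 - 9 = 11, d_5 = (125 - 11^2)/4 = 4/4 = 1, a_5 = floor((11 + 11)/1) = 22.
  m_6 = 1*22 - 11 = 11, d_6 = (125 - 11^2)/1 = 4/1 = 4: (m_6, d_6) = (m_1, d_1) = (11, 4), so from here the quotients repeat a_1, ..., a_5; the period length is 5.
So sqrt(125) = [11; (5, 1, 1, 5, 22)] with period length k = 5.
k is odd, so (p_{k-1}, q_{k-1}) only solves x^2 - 125y^2 = -1 and the fundamental solution of x^2 - 125y^2 = 1 is (p_{2k-1}, q_{2k-1}) = (p_9, q_9); compute convergents through index 9, running through the period twice.
Convergents (p_i = a_i*p_{i-1} + p_{i-2}, q_i = a_i*q_{i-1} + q_{i-2} with p_{-2}=0, p_{-1}=1, q_{-2}=1, q_{-1}=0):
  i=0: a_0=11, p_0 = 11*1 + 0 = 11, q_0 = 11*0 + 1 = 1.
  i=1: a_1=5, p_1 = 5*11 + 1 = 56, q_1 = 5*1 + 0 = 5.
  i=2: a_2=1, p_2 = 1*56 + 11 = 67, q_2 = 1*5 + 1 = 6.
  i=3: a_3=1, p_3 = 1*67 + 56 = 123, q_3 = 1*6 + 5 = 11.
  i=4: a_4=5, p_4 = 5*123 + 67 = 682, q_4 = 5*11 + 6 = 61.
  i=5: a_5=22, p_5 = 22*682 + 123 = 15127, q_5 = 22*61 + 11 = 1353.
  i=6: a_6=5, p_6 = 5*15127 + 682 = 76317, q_6 = 5*1353 + 61 = 6826.
  i=7: a_7=1, p_7 = 1*76317 + 15127 = 91444, q_7 = 1*6826 + 1353 = 8179.
  i=8: a_8=1, p_8 = 1*91444 + 76317 = 167761, q_8 = 1*8179 + 6826 = 15005.
  i=9: a_9=5, p_9 = 5*167761 + 91444 = 930249, q_9 = 5*15005 + 8179 = 83204.
Indeed p_4^2 - 125*q_4^2 = 465124 - 465125 = -1, not +1.
Check: 930249^2 - 125*83204^2 = 865363202001 - 865363202000 = 1, so (x, y) = (930249, 83204) solves the equation, and by the theorem it is the least positive solution.

(x, y) = (930249, 83204)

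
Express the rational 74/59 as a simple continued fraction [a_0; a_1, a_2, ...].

[1; 3, 1, 14]

Run the Euclidean algorithm on 74 and 59; the successive quotients are the partial quotients a_0, a_1, ... (each step inverts the fractional part left over by the previous one):
  74 = 1*59 + 15, so a_0 = 1.
  59 = 3*15 + 14, so a_1 = 3.
  15 = 1*14 + 1, so a_2 = 1.
  14 = 14*1 + 0, so a_3 = 14.
The remainder reaches 0 after 4 divisions, so the expansion has 4 partial quotients, read off in order.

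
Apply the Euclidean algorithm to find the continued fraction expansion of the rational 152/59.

[2; 1, 1, 2, 1, 3, 2]

Run the Euclidean algorithm on 152 and 59; the successive quotients are the partial quotients a_0, a_1, ... (each step inverts the fractional part left over by the previous one):
  152 = 2*59 + 34, so a_0 = 2.
  59 = 1*34 + 25, so a_1 = 1.
  34 = 1*25 + 9, so a_2 = 1.
  25 = 2*9 + 7, so a_3 = 2.
  9 = 1*7 + 2, so a_4 = 1.
  7 = 3*2 + 1, so a_5 = 3.
  2 = 2*1 + 0, so a_6 = 2.
The remainder reaches 0 after 7 divisions, so the expansion has 7 partial quotients, read off in order.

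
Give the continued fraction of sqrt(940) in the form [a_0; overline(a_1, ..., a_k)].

Write x_i = (sqrt(940) + m_i)/d_i with (m_0, d_0) = (0, 1). a_0 = floor(sqrt(940)) = 30, since 30^2 = 900 <= 940 < 961 = 31^2.
Iterate m_{i+1} = d_i*a_i - m_i, d_{i+1} = (940 - m_{i+1}^2)/d_i, a_{i+1} = floor((a_0 + m_{i+1})/d_{i+1}):
  m_1 = 1*30 - 0 = 30, d_1 = (940 - 30^2)/1 = 40/1 = 40, a_1 = floor((30 + 30)/40) = 1.
  m_2 = 40*1 - 30 = 10, d_2 = (940 - 10^2)/40 = 840/40 = 21, a_2 = floor((30 + 10)/21) = 1.
  m_3 = 21*1 - 10 = 11, d_3 = (940 - 11^2)/21 = 819/21 = 39, a_3 = floor((30 + 11)/39) = 1.
  m_4 = 39*1 - 11 = 28, d_4 = (940 - 28^2)/39 = 156/39 = 4, a_4 = floor((30 + 28)/4) = 14.
  m_5 = 4*14 - 28 = 28, d_5 = (940 - 28^2)/4 = 156/4 = 39, a_5 = floor((30 + 28)/39) = 1.
  m_6 = 39*1 - 28 = 11, d_6 = (940 - 11^2)/39 = 819/39 = 21, a_6 = floor((30 + 11)/21) = 1.
  m_7 = 21*1 - 11 = 10, d_7 = (940 - 10^2)/21 = 840/21 = 40, a_7 = floor((30 + 10)/40) = 1.
  m_8 = 40*1 - 10 = 30, d_8 = (940 - 30^2)/40 = 40/40 = 1, a_8 = floor((30 + 30)/1) = 60.
  m_9 = 1*60 - 30 = 30, d_9 = (940 - 30^2)/1 = 40/1 = 40: (m_9, d_9) = (m_1, d_1) = (30, 40), so from here the quotients repeat a_1, ..., a_8; the period length is 8.
Hence the expansion of sqrt(940) is a_0 = 30 followed by the repeating block 1, 1, 1, 14, 1, 1, 1, 60 (period 8).

[30; overline(1, 1, 1, 14, 1, 1, 1, 60)]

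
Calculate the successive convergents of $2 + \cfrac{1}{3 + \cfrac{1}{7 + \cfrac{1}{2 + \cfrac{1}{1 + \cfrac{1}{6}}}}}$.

Using the convergent recurrence p_i = a_i*p_{i-1} + p_{i-2}, q_i = a_i*q_{i-1} + q_{i-2} with p_{-2}=0, p_{-1}=1, q_{-2}=1, q_{-1}=0:
  i=0: a_0=2, p_0 = 2*1 + 0 = 2, q_0 = 2*0 + 1 = 1.
  i=1: a_1=3, p_1 = 3*2 + 1 = 7, q_1 = 3*1 + 0 = 3.
  i=2: a_2=7, p_2 = 7*7 + 2 = 51, q_2 = 7*3 + 1 = 22.
  i=3: a_3=2, p_3 = 2*51 + 7 = 109, q_3 = 2*22 + 3 = 47.
  i=4: a_4=1, p_4 = 1*109 + 51 = 160, q_4 = 1*47 + 22 = 69.
  i=5: a_5=6, p_5 = 6*160 + 109 = 1069, q_5 = 6*69 + 47 = 461.

2/1, 7/3, 51/22, 109/47, 160/69, 1069/461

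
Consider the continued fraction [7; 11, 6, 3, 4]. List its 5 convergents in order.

7/1, 78/11, 475/67, 1503/212, 6487/915

Using the convergent recurrence p_i = a_i*p_{i-1} + p_{i-2}, q_i = a_i*q_{i-1} + q_{i-2} with p_{-2}=0, p_{-1}=1, q_{-2}=1, q_{-1}=0:
  i=0: a_0=7, p_0 = 7*1 + 0 = 7, q_0 = 7*0 + 1 = 1.
  i=1: a_1=11, p_1 = 11*7 + 1 = 78, q_1 = 11*1 + 0 = 11.
  i=2: a_2=6, p_2 = 6*78 + 7 = 475, q_2 = 6*11 + 1 = 67.
  i=3: a_3=3, p_3 = 3*475 + 78 = 1503, q_3 = 3*67 + 11 = 212.
  i=4: a_4=4, p_4 = 4*1503 + 475 = 6487, q_4 = 4*212 + 67 = 915.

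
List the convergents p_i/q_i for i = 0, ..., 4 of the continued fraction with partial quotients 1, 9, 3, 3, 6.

Using the convergent recurrence p_i = a_i*p_{i-1} + p_{i-2}, q_i = a_i*q_{i-1} + q_{i-2} with p_{-2}=0, p_{-1}=1, q_{-2}=1, q_{-1}=0:
  i=0: a_0=1, p_0 = 1*1 + 0 = 1, q_0 = 1*0 + 1 = 1.
  i=1: a_1=9, p_1 = 9*1 + 1 = 10, q_1 = 9*1 + 0 = 9.
  i=2: a_2=3, p_2 = 3*10 + 1 = 31, q_2 = 3*9 + 1 = 28.
  i=3: a_3=3, p_3 = 3*31 + 10 = 103, q_3 = 3*28 + 9 = 93.
  i=4: a_4=6, p_4 = 6*103 + 31 = 649, q_4 = 6*93 + 28 = 586.

1/1, 10/9, 31/28, 103/93, 649/586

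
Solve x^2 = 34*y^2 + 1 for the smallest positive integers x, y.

First expand sqrt(34) as a continued fraction. With x_i = (sqrt(34) + m_i)/d_i and (m_0, d_0) = (0, 1): a_0 = floor(sqrt(34)) = 5, since 5^2 = 25 <= 34 < 36 = 6^2.
Iterate m_{i+1} = d_i*a_i - m_i, d_{i+1} = (34 - m_{i+1}^2)/d_i, a_{i+1} = floor((a_0 + m_{i+1})/d_{i+1}):
  m_1 = 1*5 - 0 = 5, d_1 = (34 - 5^2)/1 = 9/1 = 9, a_1 = floor((5 + 5)/9) = 1.
  m_2 = 9*1 - 5 = 4, d_2 = (34 - 4^2)/9 = 18/9 = 2, a_2 = floor((5 + 4)/2) = 4.
  m_3 = 2*4 - 4 = 4, d_3 = (34 - 4^2)/2 = 18/2 = 9, a_3 = floor((5 + 4)/9) = 1.
  m_4 = 9*1 - 4 = 5, d_4 = (34 - 5^2)/9 = 9/9 = 1, a_4 = floor((5 + 5)/1) = 10.
  m_5 = 1*10 - 5 = 5, d_5 = (34 - 5^2)/1 = 9/1 = 9: (m_5, d_5) = (m_1, d_1) = (5, 9), so from here the quotients repeat a_1, ..., a_4; the period length is 4.
So sqrt(34) = [5; (1, 4, 1, 10)] with period length k = 4.
k is even, so the fundamental solution of x^2 - 34y^2 = 1 is (p_{k-1}, q_{k-1}) = (p_3, q_3); compute convergents through index 3.
Convergents (p_i = a_i*p_{i-1} + p_{i-2}, q_i = a_i*q_{i-1} + q_{i-2} with p_{-2}=0, p_{-1}=1, q_{-2}=1, q_{-1}=0):
  i=0: a_0=5, p_0 = 5*1 + 0 = 5, q_0 = 5*0 + 1 = 1.
  i=1: a_1=1, p_1 = 1*5 + 1 = 6, q_1 = 1*1 + 0 = 1.
  i=2: a_2=4, p_2 = 4*6 + 5 = 29, q_2 = 4*1 + 1 = 5.
  i=3: a_3=1, p_3 = 1*29 + 6 = 35, q_3 = 1*5 + 1 = 6.
Check: 35^2 - 34*6^2 = 1225 - 1224 = 1, so (x, y) = (35, 6) solves the equation, and by the theorem it is the least positive solution.

(x, y) = (35, 6)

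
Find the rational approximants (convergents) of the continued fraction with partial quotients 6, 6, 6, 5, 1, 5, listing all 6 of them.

6/1, 37/6, 228/37, 1177/191, 1405/228, 8202/1331

Using the convergent recurrence p_i = a_i*p_{i-1} + p_{i-2}, q_i = a_i*q_{i-1} + q_{i-2} with p_{-2}=0, p_{-1}=1, q_{-2}=1, q_{-1}=0:
  i=0: a_0=6, p_0 = 6*1 + 0 = 6, q_0 = 6*0 + 1 = 1.
  i=1: a_1=6, p_1 = 6*6 + 1 = 37, q_1 = 6*1 + 0 = 6.
  i=2: a_2=6, p_2 = 6*37 + 6 = 228, q_2 = 6*6 + 1 = 37.
  i=3: a_3=5, p_3 = 5*228 + 37 = 1177, q_3 = 5*37 + 6 = 191.
  i=4: a_4=1, p_4 = 1*1177 + 228 = 1405, q_4 = 1*191 + 37 = 228.
  i=5: a_5=5, p_5 = 5*1405 + 1177 = 8202, q_5 = 5*228 + 191 = 1331.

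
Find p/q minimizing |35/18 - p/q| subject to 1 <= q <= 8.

2/1

Expand x = 35/18 as a continued fraction with the Euclidean algorithm:
  35 = 1*18 + 17, so a_0 = 1.
  18 = 1*17 + 1, so a_1 = 1.
  17 = 17*1 + 0, so a_2 = 17.
so x = [1; 1, 17].
Convergents (p_i = a_i*p_{i-1} + p_{i-2}, q_i = a_i*q_{i-1} + q_{i-2} with p_{-2}=0, p_{-1}=1, q_{-2}=1, q_{-1}=0), until the denominator exceeds 8:
  i=0: a_0=1, p_0 = 1*1 + 0 = 1, q_0 = 1*0 + 1 = 1.
  i=1: a_1=1, p_1 = 1*1 + 1 = 2, q_1 = 1*1 + 0 = 1.
  i=2: a_2=17, p_2 = 17*2 + 1 = 35, q_2 = 17*1 + 1 = 18.
q_2 = 18 > 8, so the last convergent with denominator <= 8 is p_1/q_1 = 2/1.
The closest fraction with denominator <= 8 is either p_1/q_1 or the intermediate fraction (k*p_1 + p_0)/(k*q_1 + q_0) with the largest k >= 1 whose denominator stays <= 8; these approach x as k grows, and every other convergent or intermediate fraction in range is farther away.
Largest k: floor((8 - q_0)/q_1) = floor((8 - 1)/1) = 7.
That gives (7*2 + 1)/(7*1 + 1) = 15/8.
Compare the errors: |x - 2/1| = |35*1 - 2*18|/(18*1) = 1/18, and |x - 15/8| = |35*8 - 15*18|/(18*8) = 10/144.
Cross-multiplying, 1*144 = 144 < 180 = 10*18, so 1/18 is smaller: the convergent 2/1 is closer to x than 15/8.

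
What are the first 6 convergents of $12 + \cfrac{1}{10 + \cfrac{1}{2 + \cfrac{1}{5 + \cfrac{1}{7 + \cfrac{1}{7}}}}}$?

12/1, 121/10, 254/21, 1391/115, 9991/826, 71328/5897

Using the convergent recurrence p_i = a_i*p_{i-1} + p_{i-2}, q_i = a_i*q_{i-1} + q_{i-2} with p_{-2}=0, p_{-1}=1, q_{-2}=1, q_{-1}=0:
  i=0: a_0=12, p_0 = 12*1 + 0 = 12, q_0 = 12*0 + 1 = 1.
  i=1: a_1=10, p_1 = 10*12 + 1 = 121, q_1 = 10*1 + 0 = 10.
  i=2: a_2=2, p_2 = 2*121 + 12 = 254, q_2 = 2*10 + 1 = 21.
  i=3: a_3=5, p_3 = 5*254 + 121 = 1391, q_3 = 5*21 + 10 = 115.
  i=4: a_4=7, p_4 = 7*1391 + 254 = 9991, q_4 = 7*115 + 21 = 826.
  i=5: a_5=7, p_5 = 7*9991 + 1391 = 71328, q_5 = 7*826 + 115 = 5897.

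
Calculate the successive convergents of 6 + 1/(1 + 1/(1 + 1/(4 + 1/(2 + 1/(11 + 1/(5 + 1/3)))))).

6/1, 7/1, 13/2, 59/9, 131/20, 1500/229, 7631/1165, 24393/3724

Using the convergent recurrence p_i = a_i*p_{i-1} + p_{i-2}, q_i = a_i*q_{i-1} + q_{i-2} with p_{-2}=0, p_{-1}=1, q_{-2}=1, q_{-1}=0:
  i=0: a_0=6, p_0 = 6*1 + 0 = 6, q_0 = 6*0 + 1 = 1.
  i=1: a_1=1, p_1 = 1*6 + 1 = 7, q_1 = 1*1 + 0 = 1.
  i=2: a_2=1, p_2 = 1*7 + 6 = 13, q_2 = 1*1 + 1 = 2.
  i=3: a_3=4, p_3 = 4*13 + 7 = 59, q_3 = 4*2 + 1 = 9.
  i=4: a_4=2, p_4 = 2*59 + 13 = 131, q_4 = 2*9 + 2 = 20.
  i=5: a_5=11, p_5 = 11*131 + 59 = 1500, q_5 = 11*20 + 9 = 229.
  i=6: a_6=5, p_6 = 5*1500 + 131 = 7631, q_6 = 5*229 + 20 = 1165.
  i=7: a_7=3, p_7 = 3*7631 + 1500 = 24393, q_7 = 3*1165 + 229 = 3724.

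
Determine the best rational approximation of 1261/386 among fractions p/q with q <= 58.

49/15

Expand x = 1261/386 as a continued fraction with the Euclidean algorithm:
  1261 = 3*386 + 103, so a_0 = 3.
  386 = 3*103 + 77, so a_1 = 3.
  103 = 1*77 + 26, so a_2 = 1.
  77 = 2*26 + 25, so a_3 = 2.
  26 = 1*25 + 1, so a_4 = 1.
  25 = 25*1 + 0, so a_5 = 25.
so x = [3; 3, 1, 2, 1, 25].
Convergents (p_i = a_i*p_{i-1} + p_{i-2}, q_i = a_i*q_{i-1} + q_{i-2} with p_{-2}=0, p_{-1}=1, q_{-2}=1, q_{-1}=0), until the denominator exceeds 58:
  i=0: a_0=3, p_0 = 3*1 + 0 = 3, q_0 = 3*0 + 1 = 1.
  i=1: a_1=3, p_1 = 3*3 + 1 = 10, q_1 = 3*1 + 0 = 3.
  i=2: a_2=1, p_2 = 1*10 + 3 = 13, q_2 = 1*3 + 1 = 4.
  i=3: a_3=2, p_3 = 2*13 + 10 = 36, q_3 = 2*4 + 3 = 11.
  i=4: a_4=1, p_4 = 1*36 + 13 = 49, q_4 = 1*11 + 4 = 15.
  i=5: a_5=25, p_5 = 25*49 + 36 = 1261, q_5 = 25*15 + 11 = 386.
q_5 = 386 > 58, so the last convergent with denominator <= 58 is p_4/q_4 = 49/15.
The closest fraction with denominator <= 58 is either p_4/q_4 or the intermediate fraction (k*p_4 + p_3)/(k*q_4 + q_3) with the largest k >= 1 whose denominator stays <= 58; these approach x as k grows, and every other convergent or intermediate fraction in range is farther away.
Largest k: floor((58 - q_3)/q_4) = floor((58 - 11)/15) = 3.
That gives (3*49 + 36)/(3*15 + 11) = 183/56.
Compare the errors: |x - 49/15| = |1261*15 - 49*386|/(386*15) = 1/5790, and |x - 183/56| = |1261*56 - 183*386|/(386*56) = 22/21616.
Cross-multiplying, 1*21616 = 21616 < 127380 = 22*5790, so 1/5790 is smaller: the convergent 49/15 is closer to x than 183/56.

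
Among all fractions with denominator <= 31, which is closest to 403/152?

Expand x = 403/152 as a continued fraction with the Euclidean algorithm:
  403 = 2*152 + 99, so a_0 = 2.
  152 = 1*99 + 53, so a_1 = 1.
  99 = 1*53 + 46, so a_2 = 1.
  53 = 1*46 + 7, so a_3 = 1.
  46 = 6*7 + 4, so a_4 = 6.
  7 = 1*4 + 3, so a_5 = 1.
  4 = 1*3 + 1, so a_6 = 1.
  3 = 3*1 + 0, so a_7 = 3.
so x = [2; 1, 1, 1, 6, 1, 1, 3].
Convergents (p_i = a_i*p_{i-1} + p_{i-2}, q_i = a_i*q_{i-1} + q_{i-2} with p_{-2}=0, p_{-1}=1, q_{-2}=1, q_{-1}=0), until the denominator exceeds 31:
  i=0: a_0=2, p_0 = 2*1 + 0 = 2, q_0 = 2*0 + 1 = 1.
  i=1: a_1=1, p_1 = 1*2 + 1 = 3, q_1 = 1*1 + 0 = 1.
  i=2: a_2=1, p_2 = 1*3 + 2 = 5, q_2 = 1*1 + 1 = 2.
  i=3: a_3=1, p_3 = 1*5 + 3 = 8, q_3 = 1*2 + 1 = 3.
  i=4: a_4=6, p_4 = 6*8 + 5 = 53, q_4 = 6*3 + 2 = 20.
  i=5: a_5=1, p_5 = 1*53 + 8 = 61, q_5 = 1*20 + 3 = 23.
  i=6: a_6=1, p_6 = 1*61 + 53 = 114, q_6 = 1*23 + 20 = 43.
q_6 = 43 > 31, so the last convergent with denominator <= 31 is p_5/q_5 = 61/23.
The closest fraction with denominator <= 31 is either p_5/q_5 or the intermediate fraction (k*p_5 + p_4)/(k*q_5 + q_4) with the largest k >= 1 whose denominator stays <= 31; these approach x as k grows, and every other convergent or intermediate fraction in range is farther away.
Largest k: floor((31 - q_4)/q_5) = floor((31 - 20)/23) = 0.
Since k = 0, no intermediate fraction beyond p_5/q_5 has denominator <= 31, so the convergent 61/23 is the closest (its error is |403*23 - 61*152|/(152*23) = 3/3496).

61/23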